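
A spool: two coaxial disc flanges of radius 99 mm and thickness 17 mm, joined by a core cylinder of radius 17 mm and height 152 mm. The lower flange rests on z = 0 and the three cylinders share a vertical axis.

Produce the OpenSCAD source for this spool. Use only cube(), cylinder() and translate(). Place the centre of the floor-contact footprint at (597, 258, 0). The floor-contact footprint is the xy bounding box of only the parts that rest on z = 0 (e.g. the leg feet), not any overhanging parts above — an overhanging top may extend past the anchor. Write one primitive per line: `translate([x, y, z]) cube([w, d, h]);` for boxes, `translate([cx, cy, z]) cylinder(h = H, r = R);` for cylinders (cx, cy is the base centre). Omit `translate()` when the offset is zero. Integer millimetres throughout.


translate([597, 258, 0]) cylinder(h = 17, r = 99);
translate([597, 258, 17]) cylinder(h = 152, r = 17);
translate([597, 258, 169]) cylinder(h = 17, r = 99);


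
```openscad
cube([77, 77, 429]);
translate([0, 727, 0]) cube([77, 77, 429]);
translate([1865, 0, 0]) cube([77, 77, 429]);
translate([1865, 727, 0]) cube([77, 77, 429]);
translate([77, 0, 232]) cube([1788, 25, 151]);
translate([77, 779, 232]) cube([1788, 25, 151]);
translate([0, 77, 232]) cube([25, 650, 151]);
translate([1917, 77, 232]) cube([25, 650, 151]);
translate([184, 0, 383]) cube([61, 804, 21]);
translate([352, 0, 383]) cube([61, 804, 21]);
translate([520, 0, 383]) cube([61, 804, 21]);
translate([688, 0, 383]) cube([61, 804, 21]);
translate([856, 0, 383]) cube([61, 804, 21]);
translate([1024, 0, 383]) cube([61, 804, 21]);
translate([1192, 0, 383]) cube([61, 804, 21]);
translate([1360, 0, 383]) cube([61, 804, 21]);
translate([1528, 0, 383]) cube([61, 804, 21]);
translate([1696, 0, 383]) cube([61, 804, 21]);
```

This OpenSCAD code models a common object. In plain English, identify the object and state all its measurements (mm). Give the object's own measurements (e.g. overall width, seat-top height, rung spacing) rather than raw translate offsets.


A bed frame 1942 mm long (x) by 804 mm wide (y). Four 77×77 mm corner posts, 429 mm tall, at the corners of the footprint. Four rails of 25 mm thickness and 151 mm height run between adjacent posts with their undersides at z = 232 mm, their outer faces flush with the outside of the frame (the two x-running rails run between the posts' inner faces; the two y-running rails run between the posts' inner faces). 10 slats, each 61 mm wide (x) and 21 mm thick, lie across the top of the two x-running rails, running the full 804 mm width of the frame in y; along x they sit between the end posts with a 107 mm gap after the −x posts and between neighbouring slats, leaving 108 mm before the +x posts.


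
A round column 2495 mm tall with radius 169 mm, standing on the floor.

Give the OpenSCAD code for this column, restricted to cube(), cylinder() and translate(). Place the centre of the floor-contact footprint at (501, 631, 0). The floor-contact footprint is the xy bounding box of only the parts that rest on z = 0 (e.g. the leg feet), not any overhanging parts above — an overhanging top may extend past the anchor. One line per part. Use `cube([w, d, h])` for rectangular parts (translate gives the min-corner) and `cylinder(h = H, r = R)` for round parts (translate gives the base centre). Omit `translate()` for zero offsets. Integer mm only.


translate([501, 631, 0]) cylinder(h = 2495, r = 169);


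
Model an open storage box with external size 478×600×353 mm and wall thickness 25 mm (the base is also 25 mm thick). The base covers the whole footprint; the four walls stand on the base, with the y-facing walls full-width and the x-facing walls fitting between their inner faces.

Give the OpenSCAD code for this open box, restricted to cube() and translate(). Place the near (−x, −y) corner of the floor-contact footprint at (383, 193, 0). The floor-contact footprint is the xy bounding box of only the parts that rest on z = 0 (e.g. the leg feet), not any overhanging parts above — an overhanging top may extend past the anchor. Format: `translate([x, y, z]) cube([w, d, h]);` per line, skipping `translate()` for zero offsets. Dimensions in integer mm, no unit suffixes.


translate([383, 193, 0]) cube([478, 600, 25]);
translate([383, 193, 25]) cube([478, 25, 328]);
translate([383, 768, 25]) cube([478, 25, 328]);
translate([383, 218, 25]) cube([25, 550, 328]);
translate([836, 218, 25]) cube([25, 550, 328]);


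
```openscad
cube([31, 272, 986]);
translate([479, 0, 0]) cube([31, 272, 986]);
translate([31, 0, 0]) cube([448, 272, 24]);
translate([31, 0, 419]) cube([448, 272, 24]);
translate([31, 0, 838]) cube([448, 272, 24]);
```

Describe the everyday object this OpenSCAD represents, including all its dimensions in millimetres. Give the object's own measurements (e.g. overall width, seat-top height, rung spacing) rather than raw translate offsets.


An open bookshelf. Two side panels, each 31 mm thick, 272 mm deep and 986 mm tall, stand 510 mm apart (outside-to-outside). Between them sit 3 shelves, each 24 mm thick and 272 mm deep, spanning the full gap between the sides. The bottom shelf rests on the floor (its underside at z = 0) and the clear gap between one shelf's top and the next shelf's underside is 395 mm.


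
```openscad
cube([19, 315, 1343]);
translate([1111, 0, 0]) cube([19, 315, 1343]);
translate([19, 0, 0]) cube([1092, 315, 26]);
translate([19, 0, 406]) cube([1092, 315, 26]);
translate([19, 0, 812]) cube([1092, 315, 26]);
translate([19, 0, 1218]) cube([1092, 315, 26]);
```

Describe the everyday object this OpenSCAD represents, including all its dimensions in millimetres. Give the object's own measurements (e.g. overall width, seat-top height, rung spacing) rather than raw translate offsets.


An open bookshelf. Two side panels, each 19 mm thick, 315 mm deep and 1343 mm tall, stand 1130 mm apart (outside-to-outside). Between them sit 4 shelves, each 26 mm thick and 315 mm deep, spanning the full gap between the sides. The bottom shelf rests on the floor (its underside at z = 0) and the clear gap between one shelf's top and the next shelf's underside is 380 mm.


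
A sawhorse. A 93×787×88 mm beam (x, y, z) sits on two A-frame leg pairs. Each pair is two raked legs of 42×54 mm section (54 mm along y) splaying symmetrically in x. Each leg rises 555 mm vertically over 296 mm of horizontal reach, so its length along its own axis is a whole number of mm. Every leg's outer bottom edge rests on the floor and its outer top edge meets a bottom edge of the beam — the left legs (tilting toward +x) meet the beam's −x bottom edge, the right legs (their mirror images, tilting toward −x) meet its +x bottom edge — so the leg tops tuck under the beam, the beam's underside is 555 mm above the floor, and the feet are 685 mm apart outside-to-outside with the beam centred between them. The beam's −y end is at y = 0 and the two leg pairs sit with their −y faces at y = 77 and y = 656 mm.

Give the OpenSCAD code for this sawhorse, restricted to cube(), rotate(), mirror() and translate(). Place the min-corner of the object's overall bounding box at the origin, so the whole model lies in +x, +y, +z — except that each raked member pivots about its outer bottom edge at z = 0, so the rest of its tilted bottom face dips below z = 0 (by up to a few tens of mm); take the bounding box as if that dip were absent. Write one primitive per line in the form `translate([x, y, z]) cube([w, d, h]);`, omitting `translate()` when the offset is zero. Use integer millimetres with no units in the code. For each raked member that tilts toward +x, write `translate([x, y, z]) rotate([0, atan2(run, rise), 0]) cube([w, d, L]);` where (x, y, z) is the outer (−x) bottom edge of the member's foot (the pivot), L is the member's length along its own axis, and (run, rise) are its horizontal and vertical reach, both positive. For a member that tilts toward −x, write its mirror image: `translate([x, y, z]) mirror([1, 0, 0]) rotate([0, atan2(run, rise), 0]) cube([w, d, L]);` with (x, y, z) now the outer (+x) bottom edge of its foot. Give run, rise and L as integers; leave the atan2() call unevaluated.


translate([296, 0, 555]) cube([93, 787, 88]);
translate([0, 77, 0]) rotate([0, atan2(296, 555), 0]) cube([42, 54, 629]);
translate([685, 77, 0]) mirror([1, 0, 0]) rotate([0, atan2(296, 555), 0]) cube([42, 54, 629]);
translate([0, 656, 0]) rotate([0, atan2(296, 555), 0]) cube([42, 54, 629]);
translate([685, 656, 0]) mirror([1, 0, 0]) rotate([0, atan2(296, 555), 0]) cube([42, 54, 629]);


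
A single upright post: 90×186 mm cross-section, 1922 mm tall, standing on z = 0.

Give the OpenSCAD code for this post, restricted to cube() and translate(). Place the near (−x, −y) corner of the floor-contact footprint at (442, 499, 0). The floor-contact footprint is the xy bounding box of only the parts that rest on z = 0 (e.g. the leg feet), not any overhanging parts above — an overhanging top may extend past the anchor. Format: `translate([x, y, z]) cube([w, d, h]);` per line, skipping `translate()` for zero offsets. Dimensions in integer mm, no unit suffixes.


translate([442, 499, 0]) cube([90, 186, 1922]);


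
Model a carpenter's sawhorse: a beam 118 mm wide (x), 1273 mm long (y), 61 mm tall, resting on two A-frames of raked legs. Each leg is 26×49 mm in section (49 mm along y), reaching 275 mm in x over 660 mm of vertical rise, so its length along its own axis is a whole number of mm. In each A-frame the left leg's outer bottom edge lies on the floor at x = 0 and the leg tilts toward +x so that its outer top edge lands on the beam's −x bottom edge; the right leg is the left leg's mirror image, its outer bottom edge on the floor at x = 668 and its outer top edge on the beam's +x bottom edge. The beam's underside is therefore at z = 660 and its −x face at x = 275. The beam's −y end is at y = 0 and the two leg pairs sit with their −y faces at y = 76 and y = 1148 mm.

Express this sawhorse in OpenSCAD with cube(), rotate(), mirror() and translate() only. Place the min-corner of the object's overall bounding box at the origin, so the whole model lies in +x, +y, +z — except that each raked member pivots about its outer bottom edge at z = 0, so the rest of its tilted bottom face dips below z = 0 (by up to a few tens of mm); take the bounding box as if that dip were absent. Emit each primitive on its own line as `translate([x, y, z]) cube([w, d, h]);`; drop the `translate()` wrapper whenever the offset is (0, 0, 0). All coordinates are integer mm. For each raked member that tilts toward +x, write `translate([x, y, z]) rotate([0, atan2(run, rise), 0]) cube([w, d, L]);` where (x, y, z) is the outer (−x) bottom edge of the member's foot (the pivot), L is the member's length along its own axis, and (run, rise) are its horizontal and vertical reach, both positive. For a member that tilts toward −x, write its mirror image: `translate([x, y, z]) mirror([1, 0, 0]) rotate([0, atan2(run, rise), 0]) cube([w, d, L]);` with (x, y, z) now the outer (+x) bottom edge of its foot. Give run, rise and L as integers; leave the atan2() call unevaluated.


translate([275, 0, 660]) cube([118, 1273, 61]);
translate([0, 76, 0]) rotate([0, atan2(275, 660), 0]) cube([26, 49, 715]);
translate([668, 76, 0]) mirror([1, 0, 0]) rotate([0, atan2(275, 660), 0]) cube([26, 49, 715]);
translate([0, 1148, 0]) rotate([0, atan2(275, 660), 0]) cube([26, 49, 715]);
translate([668, 1148, 0]) mirror([1, 0, 0]) rotate([0, atan2(275, 660), 0]) cube([26, 49, 715]);


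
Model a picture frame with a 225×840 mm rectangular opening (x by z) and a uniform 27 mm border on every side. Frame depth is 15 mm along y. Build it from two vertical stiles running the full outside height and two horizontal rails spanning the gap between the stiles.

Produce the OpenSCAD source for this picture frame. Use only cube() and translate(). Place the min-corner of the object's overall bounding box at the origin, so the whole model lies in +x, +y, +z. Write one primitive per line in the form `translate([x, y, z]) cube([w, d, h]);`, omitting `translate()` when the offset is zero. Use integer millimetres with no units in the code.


cube([27, 15, 894]);
translate([252, 0, 0]) cube([27, 15, 894]);
translate([27, 0, 0]) cube([225, 15, 27]);
translate([27, 0, 867]) cube([225, 15, 27]);


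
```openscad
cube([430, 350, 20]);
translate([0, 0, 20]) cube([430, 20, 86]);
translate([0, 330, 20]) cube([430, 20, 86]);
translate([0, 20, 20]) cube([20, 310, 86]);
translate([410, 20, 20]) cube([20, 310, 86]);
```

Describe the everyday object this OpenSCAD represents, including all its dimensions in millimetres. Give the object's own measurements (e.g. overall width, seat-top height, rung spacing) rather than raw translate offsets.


An open-topped rectangular box: outside dimensions 430×350×106 mm, with a uniform wall and base thickness of 20 mm. The base is a full 430×350 slab on the floor; four walls sit on top of the base. The front and back walls (the −y and +y sides) span the full width; the two side walls fit between them.


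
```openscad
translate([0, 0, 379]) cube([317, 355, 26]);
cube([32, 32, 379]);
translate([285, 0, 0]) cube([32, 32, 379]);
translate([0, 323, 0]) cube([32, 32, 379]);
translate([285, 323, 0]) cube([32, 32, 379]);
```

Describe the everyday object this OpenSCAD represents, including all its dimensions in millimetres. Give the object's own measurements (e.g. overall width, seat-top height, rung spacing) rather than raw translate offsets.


A simple wooden stool: a rectangular seat 317 mm (x) by 355 mm (y), 26 mm thick, top face at z = 405 mm, on four square legs, each 32×32 mm in cross-section. The legs rest on z = 0, each flush with a corner of the seat.


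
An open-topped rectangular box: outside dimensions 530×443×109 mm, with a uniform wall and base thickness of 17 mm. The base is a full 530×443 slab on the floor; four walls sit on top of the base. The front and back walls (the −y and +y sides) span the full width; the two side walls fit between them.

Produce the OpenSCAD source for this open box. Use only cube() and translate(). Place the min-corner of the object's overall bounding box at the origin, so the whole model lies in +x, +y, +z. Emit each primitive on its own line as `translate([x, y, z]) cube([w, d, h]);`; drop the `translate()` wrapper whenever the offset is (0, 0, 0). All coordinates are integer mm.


cube([530, 443, 17]);
translate([0, 0, 17]) cube([530, 17, 92]);
translate([0, 426, 17]) cube([530, 17, 92]);
translate([0, 17, 17]) cube([17, 409, 92]);
translate([513, 17, 17]) cube([17, 409, 92]);


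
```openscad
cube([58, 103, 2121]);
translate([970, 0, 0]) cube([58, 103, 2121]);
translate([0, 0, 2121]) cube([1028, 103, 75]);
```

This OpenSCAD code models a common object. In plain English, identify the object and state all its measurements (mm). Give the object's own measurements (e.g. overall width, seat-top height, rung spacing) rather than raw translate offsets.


A door frame. The clear opening is 912 mm wide and 2121 mm high. Two 58 mm wide jambs, 103 mm deep, stand either side of the opening from the floor to the top of the opening. A 75 mm thick head sits across the top of both jambs, spanning the full outside width of the frame.


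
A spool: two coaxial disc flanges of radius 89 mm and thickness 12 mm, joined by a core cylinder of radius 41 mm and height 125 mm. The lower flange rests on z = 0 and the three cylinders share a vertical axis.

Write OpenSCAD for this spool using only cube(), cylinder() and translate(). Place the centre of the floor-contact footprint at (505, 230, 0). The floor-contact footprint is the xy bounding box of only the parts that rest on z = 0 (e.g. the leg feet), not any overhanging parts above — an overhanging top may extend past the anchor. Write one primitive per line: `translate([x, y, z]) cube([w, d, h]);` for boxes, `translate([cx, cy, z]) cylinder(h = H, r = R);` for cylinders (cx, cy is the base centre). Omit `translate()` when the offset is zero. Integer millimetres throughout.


translate([505, 230, 0]) cylinder(h = 12, r = 89);
translate([505, 230, 12]) cylinder(h = 125, r = 41);
translate([505, 230, 137]) cylinder(h = 12, r = 89);


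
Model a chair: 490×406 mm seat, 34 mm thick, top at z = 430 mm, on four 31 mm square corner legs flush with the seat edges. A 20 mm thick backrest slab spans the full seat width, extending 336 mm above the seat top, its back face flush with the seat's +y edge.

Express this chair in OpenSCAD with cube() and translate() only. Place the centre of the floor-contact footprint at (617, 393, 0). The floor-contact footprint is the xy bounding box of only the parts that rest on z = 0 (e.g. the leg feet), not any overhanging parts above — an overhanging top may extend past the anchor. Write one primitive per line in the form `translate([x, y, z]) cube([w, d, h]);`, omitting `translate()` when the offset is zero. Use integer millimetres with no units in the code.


translate([372, 190, 396]) cube([490, 406, 34]);
translate([372, 190, 0]) cube([31, 31, 396]);
translate([831, 190, 0]) cube([31, 31, 396]);
translate([372, 565, 0]) cube([31, 31, 396]);
translate([831, 565, 0]) cube([31, 31, 396]);
translate([372, 576, 430]) cube([490, 20, 336]);


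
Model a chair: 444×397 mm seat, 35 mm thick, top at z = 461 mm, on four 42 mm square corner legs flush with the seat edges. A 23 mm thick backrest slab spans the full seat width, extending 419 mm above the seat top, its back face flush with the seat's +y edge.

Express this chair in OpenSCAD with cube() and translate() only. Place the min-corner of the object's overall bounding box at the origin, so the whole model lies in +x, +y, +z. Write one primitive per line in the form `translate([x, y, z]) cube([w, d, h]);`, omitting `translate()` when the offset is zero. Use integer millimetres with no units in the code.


// leg_h = 461 - 35 = 426
translate([0, 0, 426]) cube([444, 397, 35]);
cube([42, 42, 426]);
translate([402, 0, 0]) cube([42, 42, 426]);
translate([0, 355, 0]) cube([42, 42, 426]);
translate([402, 355, 0]) cube([42, 42, 426]);
translate([0, 374, 461]) cube([444, 23, 419]);


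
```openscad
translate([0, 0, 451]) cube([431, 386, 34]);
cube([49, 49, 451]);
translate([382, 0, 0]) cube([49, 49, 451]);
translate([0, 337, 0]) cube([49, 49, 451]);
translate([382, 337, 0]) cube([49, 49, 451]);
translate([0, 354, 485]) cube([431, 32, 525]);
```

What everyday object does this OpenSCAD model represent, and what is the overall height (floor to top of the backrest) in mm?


A chair. The overall height is 1010 mm.

A slab on four corner posts with a tall panel at the back — a chair. The seat slab sits at z = 451 with thickness 34, and the 525 mm backrest starts at the seat top, so the overall height is 451 + 34 + 525 = 1010 mm.


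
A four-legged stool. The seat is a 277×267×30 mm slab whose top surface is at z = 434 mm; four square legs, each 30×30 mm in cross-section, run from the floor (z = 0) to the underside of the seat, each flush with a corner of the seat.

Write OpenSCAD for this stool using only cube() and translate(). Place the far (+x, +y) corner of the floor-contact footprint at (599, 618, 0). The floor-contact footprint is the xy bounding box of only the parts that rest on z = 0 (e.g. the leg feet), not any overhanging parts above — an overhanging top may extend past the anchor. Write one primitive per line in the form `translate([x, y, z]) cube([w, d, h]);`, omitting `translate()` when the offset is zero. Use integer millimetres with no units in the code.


translate([322, 351, 404]) cube([277, 267, 30]);
translate([322, 351, 0]) cube([30, 30, 404]);
translate([569, 351, 0]) cube([30, 30, 404]);
translate([322, 588, 0]) cube([30, 30, 404]);
translate([569, 588, 0]) cube([30, 30, 404]);


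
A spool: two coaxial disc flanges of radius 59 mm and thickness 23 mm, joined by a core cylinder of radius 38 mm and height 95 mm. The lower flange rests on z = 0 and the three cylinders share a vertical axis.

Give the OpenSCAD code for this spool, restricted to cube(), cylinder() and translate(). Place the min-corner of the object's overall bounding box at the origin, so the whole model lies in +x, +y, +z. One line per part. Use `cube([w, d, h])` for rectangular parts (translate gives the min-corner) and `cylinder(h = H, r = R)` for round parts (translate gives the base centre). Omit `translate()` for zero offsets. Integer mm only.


translate([59, 59, 0]) cylinder(h = 23, r = 59);
translate([59, 59, 23]) cylinder(h = 95, r = 38);
translate([59, 59, 118]) cylinder(h = 23, r = 59);


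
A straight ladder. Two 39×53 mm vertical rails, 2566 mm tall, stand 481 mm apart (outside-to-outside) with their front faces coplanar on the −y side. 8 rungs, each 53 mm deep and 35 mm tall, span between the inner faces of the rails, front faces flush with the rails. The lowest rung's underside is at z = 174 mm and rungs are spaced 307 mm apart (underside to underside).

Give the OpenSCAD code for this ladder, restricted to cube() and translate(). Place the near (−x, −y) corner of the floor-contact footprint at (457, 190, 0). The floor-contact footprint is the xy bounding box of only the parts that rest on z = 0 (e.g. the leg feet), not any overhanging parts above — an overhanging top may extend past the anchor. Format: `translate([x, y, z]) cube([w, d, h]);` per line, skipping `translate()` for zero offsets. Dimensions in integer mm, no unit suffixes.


// rung span = 481 - 2*39 = 403
// rung[k] z = 174 + k*307
translate([457, 190, 0]) cube([39, 53, 2566]);
translate([899, 190, 0]) cube([39, 53, 2566]);
translate([496, 190, 174]) cube([403, 53, 35]);
translate([496, 190, 481]) cube([403, 53, 35]);
translate([496, 190, 788]) cube([403, 53, 35]);
translate([496, 190, 1095]) cube([403, 53, 35]);
translate([496, 190, 1402]) cube([403, 53, 35]);
translate([496, 190, 1709]) cube([403, 53, 35]);
translate([496, 190, 2016]) cube([403, 53, 35]);
translate([496, 190, 2323]) cube([403, 53, 35]);


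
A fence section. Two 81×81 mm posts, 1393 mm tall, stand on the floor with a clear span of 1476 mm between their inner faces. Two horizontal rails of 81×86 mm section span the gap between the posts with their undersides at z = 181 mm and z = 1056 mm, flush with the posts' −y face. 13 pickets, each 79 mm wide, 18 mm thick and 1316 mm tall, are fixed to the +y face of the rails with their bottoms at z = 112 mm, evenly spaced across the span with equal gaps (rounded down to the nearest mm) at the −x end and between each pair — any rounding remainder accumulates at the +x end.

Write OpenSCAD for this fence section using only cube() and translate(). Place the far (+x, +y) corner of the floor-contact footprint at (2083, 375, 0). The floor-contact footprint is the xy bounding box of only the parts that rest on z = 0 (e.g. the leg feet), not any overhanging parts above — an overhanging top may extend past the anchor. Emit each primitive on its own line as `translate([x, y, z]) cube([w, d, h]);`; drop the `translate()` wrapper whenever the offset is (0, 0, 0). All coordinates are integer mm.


translate([445, 294, 0]) cube([81, 81, 1393]);
translate([2002, 294, 0]) cube([81, 81, 1393]);
translate([526, 294, 181]) cube([1476, 81, 86]);
translate([526, 294, 1056]) cube([1476, 81, 86]);
translate([558, 375, 112]) cube([79, 18, 1316]);
translate([669, 375, 112]) cube([79, 18, 1316]);
translate([780, 375, 112]) cube([79, 18, 1316]);
translate([891, 375, 112]) cube([79, 18, 1316]);
translate([1002, 375, 112]) cube([79, 18, 1316]);
translate([1113, 375, 112]) cube([79, 18, 1316]);
translate([1224, 375, 112]) cube([79, 18, 1316]);
translate([1335, 375, 112]) cube([79, 18, 1316]);
translate([1446, 375, 112]) cube([79, 18, 1316]);
translate([1557, 375, 112]) cube([79, 18, 1316]);
translate([1668, 375, 112]) cube([79, 18, 1316]);
translate([1779, 375, 112]) cube([79, 18, 1316]);
translate([1890, 375, 112]) cube([79, 18, 1316]);


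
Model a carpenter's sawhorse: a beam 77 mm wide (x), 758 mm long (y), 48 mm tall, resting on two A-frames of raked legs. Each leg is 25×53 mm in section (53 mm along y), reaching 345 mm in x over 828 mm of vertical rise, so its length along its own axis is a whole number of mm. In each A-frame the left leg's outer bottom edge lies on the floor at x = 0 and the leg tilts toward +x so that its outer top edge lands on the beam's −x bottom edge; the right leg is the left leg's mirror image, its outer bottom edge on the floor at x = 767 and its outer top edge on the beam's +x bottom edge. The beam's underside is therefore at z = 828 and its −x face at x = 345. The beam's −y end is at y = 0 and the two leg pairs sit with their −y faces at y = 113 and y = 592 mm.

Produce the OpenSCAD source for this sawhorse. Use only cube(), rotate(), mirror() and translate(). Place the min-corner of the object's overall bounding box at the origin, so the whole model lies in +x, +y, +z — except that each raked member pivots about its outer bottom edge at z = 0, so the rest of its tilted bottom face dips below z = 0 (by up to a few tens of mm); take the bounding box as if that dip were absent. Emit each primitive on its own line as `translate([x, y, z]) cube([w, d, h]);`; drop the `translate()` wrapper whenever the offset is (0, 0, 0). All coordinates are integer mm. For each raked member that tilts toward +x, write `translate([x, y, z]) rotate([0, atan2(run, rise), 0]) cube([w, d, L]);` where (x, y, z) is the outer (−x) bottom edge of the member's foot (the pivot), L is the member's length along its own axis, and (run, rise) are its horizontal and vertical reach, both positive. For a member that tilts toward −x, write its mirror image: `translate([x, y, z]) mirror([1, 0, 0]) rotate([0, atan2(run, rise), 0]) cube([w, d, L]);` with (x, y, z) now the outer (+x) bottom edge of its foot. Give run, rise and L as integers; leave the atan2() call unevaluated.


// leg length = √(345² + 828²) = 897
// right-leg outer foot x = 2·345 + 77 = 767
// beam min-corner = (345, 0, 828)
translate([345, 0, 828]) cube([77, 758, 48]);
translate([0, 113, 0]) rotate([0, atan2(345, 828), 0]) cube([25, 53, 897]);
translate([767, 113, 0]) mirror([1, 0, 0]) rotate([0, atan2(345, 828), 0]) cube([25, 53, 897]);
translate([0, 592, 0]) rotate([0, atan2(345, 828), 0]) cube([25, 53, 897]);
translate([767, 592, 0]) mirror([1, 0, 0]) rotate([0, atan2(345, 828), 0]) cube([25, 53, 897]);


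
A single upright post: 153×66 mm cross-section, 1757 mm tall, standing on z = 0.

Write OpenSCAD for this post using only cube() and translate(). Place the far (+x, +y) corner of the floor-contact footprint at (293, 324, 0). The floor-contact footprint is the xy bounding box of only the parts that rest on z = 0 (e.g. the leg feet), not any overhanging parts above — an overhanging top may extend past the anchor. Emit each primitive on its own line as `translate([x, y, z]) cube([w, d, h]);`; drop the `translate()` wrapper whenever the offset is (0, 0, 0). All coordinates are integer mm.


translate([140, 258, 0]) cube([153, 66, 1757]);


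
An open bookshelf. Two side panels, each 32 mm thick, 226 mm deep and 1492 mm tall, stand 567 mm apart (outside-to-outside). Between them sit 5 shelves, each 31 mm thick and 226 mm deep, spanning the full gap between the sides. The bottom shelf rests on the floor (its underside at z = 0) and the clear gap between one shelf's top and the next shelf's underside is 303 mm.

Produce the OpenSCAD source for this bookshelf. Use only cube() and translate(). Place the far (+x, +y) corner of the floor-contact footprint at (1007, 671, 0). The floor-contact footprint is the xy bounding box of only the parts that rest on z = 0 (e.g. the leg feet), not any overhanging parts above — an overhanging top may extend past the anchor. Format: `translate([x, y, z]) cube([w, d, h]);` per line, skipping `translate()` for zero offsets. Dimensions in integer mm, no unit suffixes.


translate([440, 445, 0]) cube([32, 226, 1492]);
translate([975, 445, 0]) cube([32, 226, 1492]);
translate([472, 445, 0]) cube([503, 226, 31]);
translate([472, 445, 334]) cube([503, 226, 31]);
translate([472, 445, 668]) cube([503, 226, 31]);
translate([472, 445, 1002]) cube([503, 226, 31]);
translate([472, 445, 1336]) cube([503, 226, 31]);


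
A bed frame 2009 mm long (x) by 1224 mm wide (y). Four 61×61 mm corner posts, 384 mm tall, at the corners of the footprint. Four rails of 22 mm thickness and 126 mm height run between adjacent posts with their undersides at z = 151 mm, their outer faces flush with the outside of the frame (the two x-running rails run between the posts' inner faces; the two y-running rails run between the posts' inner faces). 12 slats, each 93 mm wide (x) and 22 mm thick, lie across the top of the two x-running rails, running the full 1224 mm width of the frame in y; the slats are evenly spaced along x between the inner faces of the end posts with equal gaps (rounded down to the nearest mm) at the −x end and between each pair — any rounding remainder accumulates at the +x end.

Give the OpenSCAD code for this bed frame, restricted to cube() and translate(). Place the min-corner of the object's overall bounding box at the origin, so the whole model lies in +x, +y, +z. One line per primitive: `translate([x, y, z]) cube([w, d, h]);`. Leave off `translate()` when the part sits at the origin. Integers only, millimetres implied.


// slat z = rail_z + rail_h = 151 + 126 = 277
// slat gap = ⌊(1887 − 12·93) / 13⌋ = 59
cube([61, 61, 384]);
translate([0, 1163, 0]) cube([61, 61, 384]);
translate([1948, 0, 0]) cube([61, 61, 384]);
translate([1948, 1163, 0]) cube([61, 61, 384]);
translate([61, 0, 151]) cube([1887, 22, 126]);
translate([61, 1202, 151]) cube([1887, 22, 126]);
translate([0, 61, 151]) cube([22, 1102, 126]);
translate([1987, 61, 151]) cube([22, 1102, 126]);
translate([120, 0, 277]) cube([93, 1224, 22]);
translate([272, 0, 277]) cube([93, 1224, 22]);
translate([424, 0, 277]) cube([93, 1224, 22]);
translate([576, 0, 277]) cube([93, 1224, 22]);
translate([728, 0, 277]) cube([93, 1224, 22]);
translate([880, 0, 277]) cube([93, 1224, 22]);
translate([1032, 0, 277]) cube([93, 1224, 22]);
translate([1184, 0, 277]) cube([93, 1224, 22]);
translate([1336, 0, 277]) cube([93, 1224, 22]);
translate([1488, 0, 277]) cube([93, 1224, 22]);
translate([1640, 0, 277]) cube([93, 1224, 22]);
translate([1792, 0, 277]) cube([93, 1224, 22]);


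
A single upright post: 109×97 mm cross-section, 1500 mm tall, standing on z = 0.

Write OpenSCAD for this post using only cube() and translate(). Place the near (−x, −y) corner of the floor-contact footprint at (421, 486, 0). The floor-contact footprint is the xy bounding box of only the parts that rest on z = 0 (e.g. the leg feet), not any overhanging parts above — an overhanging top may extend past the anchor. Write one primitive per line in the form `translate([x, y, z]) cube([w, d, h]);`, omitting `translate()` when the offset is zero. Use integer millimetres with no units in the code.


translate([421, 486, 0]) cube([109, 97, 1500]);


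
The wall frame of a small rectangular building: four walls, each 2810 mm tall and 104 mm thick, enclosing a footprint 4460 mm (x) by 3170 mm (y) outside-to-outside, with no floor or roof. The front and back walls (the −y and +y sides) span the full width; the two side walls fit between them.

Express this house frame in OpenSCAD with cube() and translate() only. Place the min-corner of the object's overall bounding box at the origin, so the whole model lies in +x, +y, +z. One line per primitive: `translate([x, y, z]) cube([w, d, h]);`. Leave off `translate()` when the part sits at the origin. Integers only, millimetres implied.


cube([4460, 104, 2810]);
translate([0, 3066, 0]) cube([4460, 104, 2810]);
translate([0, 104, 0]) cube([104, 2962, 2810]);
translate([4356, 104, 0]) cube([104, 2962, 2810]);


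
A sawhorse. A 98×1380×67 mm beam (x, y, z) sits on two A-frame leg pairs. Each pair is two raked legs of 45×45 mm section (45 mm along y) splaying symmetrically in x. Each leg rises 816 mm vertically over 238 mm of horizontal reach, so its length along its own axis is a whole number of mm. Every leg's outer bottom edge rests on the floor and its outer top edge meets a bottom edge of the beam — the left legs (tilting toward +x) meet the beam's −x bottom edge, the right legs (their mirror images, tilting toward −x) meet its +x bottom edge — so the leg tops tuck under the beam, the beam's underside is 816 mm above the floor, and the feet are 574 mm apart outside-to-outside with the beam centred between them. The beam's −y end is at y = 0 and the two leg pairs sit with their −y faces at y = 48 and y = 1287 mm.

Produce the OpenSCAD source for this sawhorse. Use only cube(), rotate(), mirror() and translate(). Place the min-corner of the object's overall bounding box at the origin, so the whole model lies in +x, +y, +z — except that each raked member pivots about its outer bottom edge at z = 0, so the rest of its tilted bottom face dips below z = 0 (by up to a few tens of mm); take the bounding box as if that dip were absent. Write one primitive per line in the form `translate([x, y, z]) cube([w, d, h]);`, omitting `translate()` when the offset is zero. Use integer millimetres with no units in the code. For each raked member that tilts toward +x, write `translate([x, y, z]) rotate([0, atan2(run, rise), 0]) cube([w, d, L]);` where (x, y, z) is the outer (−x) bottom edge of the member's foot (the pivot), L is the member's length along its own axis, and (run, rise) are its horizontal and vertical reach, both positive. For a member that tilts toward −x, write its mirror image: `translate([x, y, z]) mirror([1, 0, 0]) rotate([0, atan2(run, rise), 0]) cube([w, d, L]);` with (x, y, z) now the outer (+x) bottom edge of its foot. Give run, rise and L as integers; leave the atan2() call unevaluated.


translate([238, 0, 816]) cube([98, 1380, 67]);
translate([0, 48, 0]) rotate([0, atan2(238, 816), 0]) cube([45, 45, 850]);
translate([574, 48, 0]) mirror([1, 0, 0]) rotate([0, atan2(238, 816), 0]) cube([45, 45, 850]);
translate([0, 1287, 0]) rotate([0, atan2(238, 816), 0]) cube([45, 45, 850]);
translate([574, 1287, 0]) mirror([1, 0, 0]) rotate([0, atan2(238, 816), 0]) cube([45, 45, 850]);


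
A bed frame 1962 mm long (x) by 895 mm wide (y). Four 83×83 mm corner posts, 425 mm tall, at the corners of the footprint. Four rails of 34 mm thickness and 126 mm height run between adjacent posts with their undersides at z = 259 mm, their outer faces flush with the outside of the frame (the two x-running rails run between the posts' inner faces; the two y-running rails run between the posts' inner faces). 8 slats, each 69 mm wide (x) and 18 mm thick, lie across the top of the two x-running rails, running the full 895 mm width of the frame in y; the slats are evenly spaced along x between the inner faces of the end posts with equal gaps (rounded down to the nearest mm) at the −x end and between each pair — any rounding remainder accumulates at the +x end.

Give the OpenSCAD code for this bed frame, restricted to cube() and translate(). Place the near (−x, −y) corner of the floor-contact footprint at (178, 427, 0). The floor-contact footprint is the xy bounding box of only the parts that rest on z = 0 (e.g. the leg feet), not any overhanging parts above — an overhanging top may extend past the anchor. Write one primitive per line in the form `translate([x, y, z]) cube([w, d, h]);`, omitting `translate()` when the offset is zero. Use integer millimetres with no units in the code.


// slat z = rail_z + rail_h = 259 + 126 = 385
// slat gap = ⌊(1796 − 8·69) / 9⌋ = 138
translate([178, 427, 0]) cube([83, 83, 425]);
translate([178, 1239, 0]) cube([83, 83, 425]);
translate([2057, 427, 0]) cube([83, 83, 425]);
translate([2057, 1239, 0]) cube([83, 83, 425]);
translate([261, 427, 259]) cube([1796, 34, 126]);
translate([261, 1288, 259]) cube([1796, 34, 126]);
translate([178, 510, 259]) cube([34, 729, 126]);
translate([2106, 510, 259]) cube([34, 729, 126]);
translate([399, 427, 385]) cube([69, 895, 18]);
translate([606, 427, 385]) cube([69, 895, 18]);
translate([813, 427, 385]) cube([69, 895, 18]);
translate([1020, 427, 385]) cube([69, 895, 18]);
translate([1227, 427, 385]) cube([69, 895, 18]);
translate([1434, 427, 385]) cube([69, 895, 18]);
translate([1641, 427, 385]) cube([69, 895, 18]);
translate([1848, 427, 385]) cube([69, 895, 18]);


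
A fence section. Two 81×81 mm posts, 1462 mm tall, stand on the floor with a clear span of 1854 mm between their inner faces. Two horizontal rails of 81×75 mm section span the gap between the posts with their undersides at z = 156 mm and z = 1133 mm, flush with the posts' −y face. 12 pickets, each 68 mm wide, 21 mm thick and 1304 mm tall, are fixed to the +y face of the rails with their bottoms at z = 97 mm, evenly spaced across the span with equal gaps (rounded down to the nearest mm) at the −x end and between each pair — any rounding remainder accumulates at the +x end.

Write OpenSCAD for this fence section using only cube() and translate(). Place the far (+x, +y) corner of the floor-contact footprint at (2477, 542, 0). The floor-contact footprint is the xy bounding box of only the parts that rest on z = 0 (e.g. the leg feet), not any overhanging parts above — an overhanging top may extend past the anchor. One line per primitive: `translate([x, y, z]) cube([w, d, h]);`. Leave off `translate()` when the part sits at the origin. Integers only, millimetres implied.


translate([461, 461, 0]) cube([81, 81, 1462]);
translate([2396, 461, 0]) cube([81, 81, 1462]);
translate([542, 461, 156]) cube([1854, 81, 75]);
translate([542, 461, 1133]) cube([1854, 81, 75]);
translate([621, 542, 97]) cube([68, 21, 1304]);
translate([768, 542, 97]) cube([68, 21, 1304]);
translate([915, 542, 97]) cube([68, 21, 1304]);
translate([1062, 542, 97]) cube([68, 21, 1304]);
translate([1209, 542, 97]) cube([68, 21, 1304]);
translate([1356, 542, 97]) cube([68, 21, 1304]);
translate([1503, 542, 97]) cube([68, 21, 1304]);
translate([1650, 542, 97]) cube([68, 21, 1304]);
translate([1797, 542, 97]) cube([68, 21, 1304]);
translate([1944, 542, 97]) cube([68, 21, 1304]);
translate([2091, 542, 97]) cube([68, 21, 1304]);
translate([2238, 542, 97]) cube([68, 21, 1304]);


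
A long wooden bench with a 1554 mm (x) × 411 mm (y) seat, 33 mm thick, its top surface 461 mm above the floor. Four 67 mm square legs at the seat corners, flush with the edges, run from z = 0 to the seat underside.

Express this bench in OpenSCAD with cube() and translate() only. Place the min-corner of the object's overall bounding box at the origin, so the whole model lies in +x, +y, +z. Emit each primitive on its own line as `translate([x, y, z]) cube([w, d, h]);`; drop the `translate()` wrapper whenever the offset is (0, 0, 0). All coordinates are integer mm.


translate([0, 0, 428]) cube([1554, 411, 33]);
cube([67, 67, 428]);
translate([0, 344, 0]) cube([67, 67, 428]);
translate([1487, 0, 0]) cube([67, 67, 428]);
translate([1487, 344, 0]) cube([67, 67, 428]);


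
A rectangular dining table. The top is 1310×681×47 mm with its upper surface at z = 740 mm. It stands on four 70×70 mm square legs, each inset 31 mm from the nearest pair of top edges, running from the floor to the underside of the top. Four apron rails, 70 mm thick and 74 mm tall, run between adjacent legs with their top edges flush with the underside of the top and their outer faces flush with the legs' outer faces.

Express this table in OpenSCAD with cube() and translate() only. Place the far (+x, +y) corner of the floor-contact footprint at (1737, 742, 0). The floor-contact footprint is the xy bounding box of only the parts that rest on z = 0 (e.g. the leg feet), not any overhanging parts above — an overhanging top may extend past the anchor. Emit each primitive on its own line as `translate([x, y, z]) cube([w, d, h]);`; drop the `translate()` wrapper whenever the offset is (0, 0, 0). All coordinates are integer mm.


// leg_h = 740 - 47 = 693
// apron z = 693 - 74 = 619
translate([458, 92, 693]) cube([1310, 681, 47]);
translate([489, 123, 0]) cube([70, 70, 693]);
translate([1667, 123, 0]) cube([70, 70, 693]);
translate([489, 672, 0]) cube([70, 70, 693]);
translate([1667, 672, 0]) cube([70, 70, 693]);
translate([559, 123, 619]) cube([1108, 70, 74]);
translate([559, 672, 619]) cube([1108, 70, 74]);
translate([489, 193, 619]) cube([70, 479, 74]);
translate([1667, 193, 619]) cube([70, 479, 74]);
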